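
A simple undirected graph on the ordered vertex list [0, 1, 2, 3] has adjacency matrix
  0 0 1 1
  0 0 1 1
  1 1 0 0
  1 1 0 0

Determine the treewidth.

A width-2 tree decomposition is:
Bags: B1 = {1, 2, 3}  B2 = {0, 2, 3}
Tree: B1–B2
Each bag holds 3 vertices, so the decomposition has width 2, which upper-bounds the treewidth. For the lower bound, G contains the cycle 3–1–2–0–3, so G is not a forest; only forests have treewidth ≤ 1, hence tw(G) ≥ 2. Therefore the treewidth is 2.

2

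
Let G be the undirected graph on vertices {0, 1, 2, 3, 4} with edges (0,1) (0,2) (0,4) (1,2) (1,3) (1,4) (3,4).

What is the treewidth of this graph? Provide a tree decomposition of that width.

Treewidth 2.
One such decomposition:
Bags: B1 = {1, 3, 4}  B2 = {0, 1, 4}  B3 = {0, 1, 2}
Tree: B1–B2, B2–B3

The largest bag has 3 vertices, giving width 2; this decomposition certifies tw(G) ≤ 2. Conversely, {0, 1, 2} is a clique of size 3, and the vertices of any clique must share a bag in every tree decomposition; so some bag has ≥ 3 vertices and tw(G) ≥ 2. Therefore the treewidth is 2.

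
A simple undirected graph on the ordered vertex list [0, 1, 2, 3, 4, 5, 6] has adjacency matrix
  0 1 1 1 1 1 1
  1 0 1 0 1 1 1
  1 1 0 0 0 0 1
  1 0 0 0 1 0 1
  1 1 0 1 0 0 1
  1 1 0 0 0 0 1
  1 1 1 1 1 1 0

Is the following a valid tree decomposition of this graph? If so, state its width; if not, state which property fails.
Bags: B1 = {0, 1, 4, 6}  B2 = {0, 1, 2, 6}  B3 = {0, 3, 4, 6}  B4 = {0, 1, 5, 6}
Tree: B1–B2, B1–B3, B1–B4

Every vertex of G appears in some bag (union = {0, 1, 2, 3, 4, 5, 6}); every edge is covered by a bag; and for each vertex v the set of bags containing v is connected in the bag tree. The decomposition is therefore valid. The largest bag has 4 vertices, so the width is 3.

Yes; width 3.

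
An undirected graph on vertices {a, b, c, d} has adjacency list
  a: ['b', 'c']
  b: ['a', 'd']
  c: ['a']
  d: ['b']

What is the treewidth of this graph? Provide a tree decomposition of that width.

Every bag has size at most 2, so the width is 2 − 1 = 1 and tw(G) ≤ 1. Any graph with an edge has treewidth ≥ 1, and G has the edge d–b. The upper and lower bounds meet at 1, so that is the treewidth.

Treewidth 1.
One optimal decomposition is:
Bags: B1 = {b, d}  B2 = {a, b}  B3 = {a, c}
Tree: B1–B2, B2–B3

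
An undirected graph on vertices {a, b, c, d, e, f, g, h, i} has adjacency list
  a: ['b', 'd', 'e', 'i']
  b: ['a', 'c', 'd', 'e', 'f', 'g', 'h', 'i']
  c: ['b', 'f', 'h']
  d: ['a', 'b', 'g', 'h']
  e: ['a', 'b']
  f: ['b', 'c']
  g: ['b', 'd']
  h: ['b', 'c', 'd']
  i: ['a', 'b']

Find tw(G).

A width-2 tree decomposition is:
Bags: B1 = {a, b, d}  B2 = {b, d, h}  B3 = {b, d, g}  B4 = {a, b, i}  B5 = {b, c, h}  B6 = {a, b, e}  B7 = {b, c, f}
Tree: B1–B2, B1–B3, B1–B4, B2–B5, B4–B6, B5–B7
Every bag has size at most 3, so the width is 3 − 1 = 2 and tw(G) ≤ 2. For the lower bound, the 3 vertices {b, d, g} are pairwise adjacent, and any tree decomposition puts a clique entirely inside one bag — forcing width ≥ 2. Combining the bounds, tw(G) = 2.

2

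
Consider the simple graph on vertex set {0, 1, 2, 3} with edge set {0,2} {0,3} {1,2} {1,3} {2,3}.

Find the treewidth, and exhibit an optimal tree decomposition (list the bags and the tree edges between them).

Treewidth 2.
One optimal decomposition is:
Bags: B1 = {0, 2, 3}  B2 = {1, 2, 3}
Tree: B1–B2

Every bag has size at most 3, so the width is 3 − 1 = 2 and tw(G) ≤ 2. For the lower bound, the 3 vertices {0, 2, 3} are pairwise adjacent, and any tree decomposition puts a clique entirely inside one bag — forcing width ≥ 2. Therefore the treewidth is 2.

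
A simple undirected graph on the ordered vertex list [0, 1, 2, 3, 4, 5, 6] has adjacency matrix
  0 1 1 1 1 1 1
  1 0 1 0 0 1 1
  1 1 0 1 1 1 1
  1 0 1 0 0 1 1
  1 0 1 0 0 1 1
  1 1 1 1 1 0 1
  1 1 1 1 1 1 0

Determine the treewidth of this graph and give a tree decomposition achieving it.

Every bag has size at most 5, so the width is 5 − 1 = 4 and tw(G) ≤ 4. For the lower bound, the 5 vertices {0, 1, 2, 5, 6} are pairwise adjacent, and any tree decomposition puts a clique entirely inside one bag — forcing width ≥ 4. The upper and lower bounds meet at 4, so that is the treewidth.

Treewidth 4.
One optimal decomposition is:
Bags: B1 = {0, 2, 4, 5, 6}  B2 = {0, 2, 3, 5, 6}  B3 = {0, 1, 2, 5, 6}
Tree: B1–B2, B1–B3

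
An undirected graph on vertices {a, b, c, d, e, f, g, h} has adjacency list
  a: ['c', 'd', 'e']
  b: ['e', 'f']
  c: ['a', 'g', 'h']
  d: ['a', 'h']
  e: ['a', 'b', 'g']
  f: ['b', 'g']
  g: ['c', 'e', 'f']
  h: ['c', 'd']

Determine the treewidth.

2

A width-2 tree decomposition is:
Bags: B1 = {b, e, f}  B2 = {e, f, g}  B3 = {a, e, g}  B4 = {a, c, g}  B5 = {a, c, d}  B6 = {c, d, h}
Tree: B1–B2, B2–B3, B3–B4, B4–B5, B5–B6
Every bag has size at most 3, so the width is 3 − 1 = 2 and tw(G) ≤ 2. Since b–f–g–e–b is a cycle in G, G is not acyclic. Forests are exactly the graphs of treewidth ≤ 1, so tw(G) ≥ 2. Therefore the treewidth is 2.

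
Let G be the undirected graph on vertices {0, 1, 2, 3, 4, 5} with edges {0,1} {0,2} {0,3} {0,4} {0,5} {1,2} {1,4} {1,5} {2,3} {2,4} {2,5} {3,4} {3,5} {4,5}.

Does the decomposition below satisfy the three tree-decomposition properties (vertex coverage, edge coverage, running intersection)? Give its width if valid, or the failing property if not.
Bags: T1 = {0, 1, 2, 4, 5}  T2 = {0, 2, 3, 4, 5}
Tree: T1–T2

Yes; width 4.

Vertex coverage: the bags together contain {0, 1, 2, 3, 4, 5}, the full vertex set. Edge coverage: each edge of G has both endpoints in at least one bag. Running intersection: for every vertex, the bags containing it form a connected subtree. All three properties hold, so this is a valid tree decomposition of width max|bag| − 1 = 4, and hence tw(G) ≤ 4.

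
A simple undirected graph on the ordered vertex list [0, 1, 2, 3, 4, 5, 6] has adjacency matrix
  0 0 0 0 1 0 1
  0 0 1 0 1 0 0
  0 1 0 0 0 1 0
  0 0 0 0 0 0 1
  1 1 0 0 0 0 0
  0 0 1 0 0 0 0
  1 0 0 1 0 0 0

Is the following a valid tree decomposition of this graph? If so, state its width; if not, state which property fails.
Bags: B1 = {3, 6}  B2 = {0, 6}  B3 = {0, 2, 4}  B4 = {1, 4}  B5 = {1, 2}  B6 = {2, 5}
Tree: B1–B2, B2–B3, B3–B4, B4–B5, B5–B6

No — bags containing vertex 2 are not connected in the tree.

A tree decomposition must satisfy three properties: every vertex lies in some bag; for every edge, both endpoints lie together in some bag; and for every vertex, the bags containing it form a connected subtree. Here bags containing vertex 2 are not connected in the tree, so the decomposition is invalid.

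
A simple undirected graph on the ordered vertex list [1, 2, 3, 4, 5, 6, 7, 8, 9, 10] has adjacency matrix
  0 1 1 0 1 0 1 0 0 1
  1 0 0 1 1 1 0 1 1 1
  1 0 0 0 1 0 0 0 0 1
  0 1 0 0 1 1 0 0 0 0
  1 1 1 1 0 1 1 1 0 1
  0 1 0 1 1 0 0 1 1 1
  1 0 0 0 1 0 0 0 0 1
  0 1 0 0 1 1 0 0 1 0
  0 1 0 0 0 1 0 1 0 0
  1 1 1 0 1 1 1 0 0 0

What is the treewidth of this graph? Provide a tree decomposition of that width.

The largest bag has 4 vertices, giving width 3; this decomposition certifies tw(G) ≤ 3. For the lower bound, the 4 vertices {2, 6, 8, 9} are pairwise adjacent, and any tree decomposition puts a clique entirely inside one bag — forcing width ≥ 3. Hence tw(G) = 3 exactly.

Treewidth 3.
One optimal decomposition is:
Bags: B1 = {1, 5, 7, 10}  B2 = {1, 2, 5, 10}  B3 = {2, 5, 6, 10}  B4 = {1, 3, 5, 10}  B5 = {2, 5, 6, 8}  B6 = {2, 4, 5, 6}  B7 = {2, 6, 8, 9}
Tree: B1–B2, B2–B3, B1–B4, B3–B5, B3–B6, B5–B7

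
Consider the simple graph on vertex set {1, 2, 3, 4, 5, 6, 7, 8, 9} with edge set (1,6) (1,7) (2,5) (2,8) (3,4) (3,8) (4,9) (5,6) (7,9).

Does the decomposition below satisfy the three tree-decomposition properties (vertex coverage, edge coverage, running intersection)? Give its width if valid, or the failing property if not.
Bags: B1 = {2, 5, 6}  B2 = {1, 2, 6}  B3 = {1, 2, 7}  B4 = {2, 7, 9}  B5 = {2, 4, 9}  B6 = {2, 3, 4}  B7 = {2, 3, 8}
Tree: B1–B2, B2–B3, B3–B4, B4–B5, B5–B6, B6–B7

Checking the three conditions: (i) the bags cover all of {1, 2, 3, 4, 5, 6, 7, 8, 9}; (ii) for each edge, some bag contains both endpoints; (iii) the bags containing any fixed vertex form a subtree. All hold, so the decomposition is valid with width 3 − 1 = 2.

Yes; width 2.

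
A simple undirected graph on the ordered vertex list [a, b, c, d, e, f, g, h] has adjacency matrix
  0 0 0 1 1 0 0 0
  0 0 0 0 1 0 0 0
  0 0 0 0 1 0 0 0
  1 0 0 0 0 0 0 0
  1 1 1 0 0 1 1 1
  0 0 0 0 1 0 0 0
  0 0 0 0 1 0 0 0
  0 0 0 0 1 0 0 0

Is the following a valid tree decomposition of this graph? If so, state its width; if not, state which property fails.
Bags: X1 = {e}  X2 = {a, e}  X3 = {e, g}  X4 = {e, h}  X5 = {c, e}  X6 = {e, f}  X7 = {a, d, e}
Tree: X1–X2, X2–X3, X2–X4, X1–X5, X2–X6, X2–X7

No — vertex b appears in no bag.

A tree decomposition must satisfy three properties: every vertex lies in some bag; for every edge, both endpoints lie together in some bag; and for every vertex, the bags containing it form a connected subtree. Here vertex b appears in no bag, so the decomposition is invalid.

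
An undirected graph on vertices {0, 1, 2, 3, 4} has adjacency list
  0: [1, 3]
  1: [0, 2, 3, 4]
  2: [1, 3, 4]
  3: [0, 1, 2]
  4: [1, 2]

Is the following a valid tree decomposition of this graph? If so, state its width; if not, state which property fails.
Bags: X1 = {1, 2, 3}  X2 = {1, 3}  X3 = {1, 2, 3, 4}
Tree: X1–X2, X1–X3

No — vertex 0 appears in no bag.

A tree decomposition must satisfy three properties: every vertex lies in some bag; for every edge, both endpoints lie together in some bag; and for every vertex, the bags containing it form a connected subtree. Here vertex 0 appears in no bag, so the decomposition is invalid.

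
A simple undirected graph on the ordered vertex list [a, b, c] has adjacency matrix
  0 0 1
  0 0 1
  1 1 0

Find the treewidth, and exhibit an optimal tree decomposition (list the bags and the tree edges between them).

Treewidth 1.
One such decomposition:
Bags: B1 = {a, c}  B2 = {b, c}
Tree: B1–B2

The largest bag has 2 vertices, giving width 1; this decomposition certifies tw(G) ≤ 1. G has an edge, so its treewidth is at least 1. Combining the bounds, tw(G) = 1.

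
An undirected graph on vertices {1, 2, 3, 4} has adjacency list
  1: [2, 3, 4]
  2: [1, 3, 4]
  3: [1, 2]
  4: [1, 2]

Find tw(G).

2

A width-2 tree decomposition is:
Bags: B1 = {1, 2, 3}  B2 = {1, 2, 4}
Tree: B1–B2
Each bag holds 3 vertices, so the decomposition has width 2, which upper-bounds the treewidth. Conversely, {1, 2, 3} is a clique of size 3, and the vertices of any clique must share a bag in every tree decomposition; so some bag has ≥ 3 vertices and tw(G) ≥ 2. Therefore the treewidth is 2.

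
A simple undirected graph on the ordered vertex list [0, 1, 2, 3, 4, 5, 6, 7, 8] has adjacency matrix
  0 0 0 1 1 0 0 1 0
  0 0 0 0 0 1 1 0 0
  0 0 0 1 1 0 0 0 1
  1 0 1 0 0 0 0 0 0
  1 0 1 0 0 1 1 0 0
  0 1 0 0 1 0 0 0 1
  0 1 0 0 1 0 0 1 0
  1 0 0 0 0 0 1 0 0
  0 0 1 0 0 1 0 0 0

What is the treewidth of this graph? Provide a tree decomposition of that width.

The largest bag has 4 vertices, giving width 3; this decomposition certifies tw(G) ≤ 3. For the lower bound: the 4 vertex sets {0,3,7}, {2}, {4}, {1,5,6,8} are disjoint, each induces a connected subgraph, and every pair is joined by at least one edge of G. Contracting each set to a single vertex therefore yields K_{4} as a minor, and since treewidth is minor-monotone, tw(G) ≥ tw(K_{4}) = 3. Therefore the treewidth is 3.

Treewidth 3.
Bags: B1 = {0, 2, 3, 7}  B2 = {0, 2, 4, 7}  B3 = {2, 4, 6, 7}  B4 = {2, 4, 6, 8}  B5 = {4, 5, 6, 8}  B6 = {1, 5, 6, 8}
Tree: B1–B2, B2–B3, B3–B4, B4–B5, B5–B6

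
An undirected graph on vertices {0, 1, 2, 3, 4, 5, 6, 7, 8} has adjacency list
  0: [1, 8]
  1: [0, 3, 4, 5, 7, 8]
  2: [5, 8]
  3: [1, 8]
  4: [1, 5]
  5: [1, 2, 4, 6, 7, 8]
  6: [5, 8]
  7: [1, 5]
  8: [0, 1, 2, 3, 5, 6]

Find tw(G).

2

A width-2 tree decomposition is:
Bags: B1 = {1, 4, 5}  B2 = {1, 5, 8}  B3 = {1, 5, 7}  B4 = {0, 1, 8}  B5 = {2, 5, 8}  B6 = {1, 3, 8}  B7 = {5, 6, 8}
Tree: B1–B2, B2–B3, B2–B4, B2–B5, B4–B6, B5–B7
Each bag holds 3 vertices, so the decomposition has width 2, which upper-bounds the treewidth. Conversely, {0, 1, 8} is a clique of size 3, and the vertices of any clique must share a bag in every tree decomposition; so some bag has ≥ 3 vertices and tw(G) ≥ 2. Hence tw(G) = 2 exactly.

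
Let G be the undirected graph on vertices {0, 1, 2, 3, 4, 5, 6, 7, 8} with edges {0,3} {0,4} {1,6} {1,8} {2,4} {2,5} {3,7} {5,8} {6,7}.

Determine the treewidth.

A width-2 tree decomposition is:
Bags: B1 = {3, 6, 7}  B2 = {0, 3, 6}  B3 = {0, 4, 6}  B4 = {2, 4, 6}  B5 = {2, 5, 6}  B6 = {5, 6, 8}  B7 = {1, 6, 8}
Tree: B1–B2, B2–B3, B3–B4, B4–B5, B5–B6, B6–B7
The largest bag has 3 vertices, giving width 2; this decomposition certifies tw(G) ≤ 2. Since 6–7–3–0–4–2–5–8–1–6 is a cycle in G, G is not acyclic. Forests are exactly the graphs of treewidth ≤ 1, so tw(G) ≥ 2. Hence tw(G) = 2 exactly.

2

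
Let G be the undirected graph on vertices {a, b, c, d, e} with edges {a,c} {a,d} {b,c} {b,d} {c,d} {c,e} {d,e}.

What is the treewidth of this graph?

2

A width-2 tree decomposition is:
Bags: B1 = {c, d, e}  B2 = {b, c, d}  B3 = {a, c, d}
Tree: B1–B2, B1–B3
The largest bag has 3 vertices, giving width 2; this decomposition certifies tw(G) ≤ 2. On the other hand G contains the 3-clique {c, d, e}. A clique must lie in a single bag of any decomposition, so no decomposition can have width below 2. Hence tw(G) = 2 exactly.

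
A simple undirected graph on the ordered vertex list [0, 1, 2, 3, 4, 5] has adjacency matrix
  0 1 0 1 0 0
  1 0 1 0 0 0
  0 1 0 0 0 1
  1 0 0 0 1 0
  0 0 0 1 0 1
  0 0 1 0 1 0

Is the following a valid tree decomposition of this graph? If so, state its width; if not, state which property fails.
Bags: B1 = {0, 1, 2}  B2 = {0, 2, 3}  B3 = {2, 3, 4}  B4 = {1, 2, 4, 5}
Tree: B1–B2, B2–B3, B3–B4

A tree decomposition must satisfy three properties: every vertex lies in some bag; for every edge, both endpoints lie together in some bag; and for every vertex, the bags containing it form a connected subtree. Here bags containing vertex 1 are not connected in the tree, so the decomposition is invalid.

No — bags containing vertex 1 are not connected in the tree.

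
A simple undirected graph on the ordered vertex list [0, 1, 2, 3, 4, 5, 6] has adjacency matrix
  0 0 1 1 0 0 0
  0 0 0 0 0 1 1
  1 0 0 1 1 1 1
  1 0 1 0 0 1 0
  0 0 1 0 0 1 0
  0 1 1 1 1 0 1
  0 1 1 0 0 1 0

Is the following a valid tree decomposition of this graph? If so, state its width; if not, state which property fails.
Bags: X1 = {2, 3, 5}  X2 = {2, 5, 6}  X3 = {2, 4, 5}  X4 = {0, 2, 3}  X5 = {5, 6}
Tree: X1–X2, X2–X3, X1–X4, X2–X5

No — vertex 1 appears in no bag.

A tree decomposition must satisfy three properties: every vertex lies in some bag; for every edge, both endpoints lie together in some bag; and for every vertex, the bags containing it form a connected subtree. Here vertex 1 appears in no bag, so the decomposition is invalid.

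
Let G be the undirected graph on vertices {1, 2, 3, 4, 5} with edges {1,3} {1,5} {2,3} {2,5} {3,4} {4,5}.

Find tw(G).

2

A width-2 tree decomposition is:
Bags: B1 = {2, 3, 5}  B2 = {1, 3, 5}  B3 = {3, 4, 5}
Tree: B1–B2, B2–B3
The largest bag has 3 vertices, giving width 2; this decomposition certifies tw(G) ≤ 2. For the lower bound, G contains the cycle 2–5–1–3–2, so G is not a forest; only forests have treewidth ≤ 1, hence tw(G) ≥ 2. The upper and lower bounds meet at 2, so that is the treewidth.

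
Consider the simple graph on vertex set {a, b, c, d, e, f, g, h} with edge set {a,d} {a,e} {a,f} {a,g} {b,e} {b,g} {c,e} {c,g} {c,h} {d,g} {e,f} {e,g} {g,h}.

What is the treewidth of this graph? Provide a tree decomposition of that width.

Treewidth 2.
Bags: B1 = {a, e, f}  B2 = {a, e, g}  B3 = {a, d, g}  B4 = {c, e, g}  B5 = {b, e, g}  B6 = {c, g, h}
Tree: B1–B2, B2–B3, B2–B4, B2–B5, B4–B6

The largest bag has 3 vertices, giving width 2; this decomposition certifies tw(G) ≤ 2. On the other hand G contains the 3-clique {a, d, g}. A clique must lie in a single bag of any decomposition, so no decomposition can have width below 2. The upper and lower bounds meet at 2, so that is the treewidth.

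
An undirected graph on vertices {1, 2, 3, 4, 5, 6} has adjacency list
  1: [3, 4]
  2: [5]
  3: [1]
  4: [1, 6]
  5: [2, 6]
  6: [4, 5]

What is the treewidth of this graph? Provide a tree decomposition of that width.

The largest bag has 2 vertices, giving width 1; this decomposition certifies tw(G) ≤ 1. Since G has at least one edge (e.g. 3–1), it is not an edgeless graph, so tw(G) ≥ 1. Combining the bounds, tw(G) = 1.

Treewidth 1.
Bags: B1 = {1, 3}  B2 = {1, 4}  B3 = {4, 6}  B4 = {5, 6}  B5 = {2, 5}
Tree: B1–B2, B2–B3, B3–B4, B4–B5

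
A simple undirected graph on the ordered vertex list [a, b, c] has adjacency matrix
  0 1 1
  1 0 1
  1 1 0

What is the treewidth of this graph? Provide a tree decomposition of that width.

With just one bag of size 3, the width is 3 − 1 = 2, so tw(G) ≤ 2. On the other hand G contains the 3-clique {a, b, c}. A clique must lie in a single bag of any decomposition, so no decomposition can have width below 2. Hence tw(G) = 2 exactly.

Treewidth 2.
Bags: B1 = {a, b, c}
Tree: (single bag)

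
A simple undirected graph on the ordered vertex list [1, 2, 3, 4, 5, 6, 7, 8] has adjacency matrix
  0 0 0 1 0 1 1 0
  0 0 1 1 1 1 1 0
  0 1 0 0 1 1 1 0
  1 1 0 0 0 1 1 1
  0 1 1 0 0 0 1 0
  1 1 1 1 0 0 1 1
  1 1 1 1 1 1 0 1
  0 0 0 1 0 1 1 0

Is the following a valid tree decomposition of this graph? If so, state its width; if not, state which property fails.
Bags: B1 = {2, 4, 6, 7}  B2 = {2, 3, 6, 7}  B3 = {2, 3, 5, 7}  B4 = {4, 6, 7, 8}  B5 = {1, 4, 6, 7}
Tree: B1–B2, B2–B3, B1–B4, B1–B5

Yes; width 3.

Every vertex of G appears in some bag (union = {1, 2, 3, 4, 5, 6, 7, 8}); every edge is covered by a bag; and for each vertex v the set of bags containing v is connected in the bag tree. The decomposition is therefore valid. The largest bag has 4 vertices, so the width is 3.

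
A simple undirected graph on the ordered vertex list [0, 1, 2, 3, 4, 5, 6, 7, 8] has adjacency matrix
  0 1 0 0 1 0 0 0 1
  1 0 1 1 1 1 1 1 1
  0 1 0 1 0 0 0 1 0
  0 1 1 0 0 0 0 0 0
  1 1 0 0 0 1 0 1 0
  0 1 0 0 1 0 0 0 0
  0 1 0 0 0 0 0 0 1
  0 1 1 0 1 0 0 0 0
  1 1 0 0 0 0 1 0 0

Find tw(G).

2

A width-2 tree decomposition is:
Bags: B1 = {0, 1, 4}  B2 = {1, 4, 5}  B3 = {1, 4, 7}  B4 = {1, 2, 7}  B5 = {0, 1, 8}  B6 = {1, 2, 3}  B7 = {1, 6, 8}
Tree: B1–B2, B2–B3, B3–B4, B1–B5, B4–B6, B5–B7
Each bag holds 3 vertices, so the decomposition has width 2, which upper-bounds the treewidth. On the other hand G contains the 3-clique {1, 2, 3}. A clique must lie in a single bag of any decomposition, so no decomposition can have width below 2. The upper and lower bounds meet at 2, so that is the treewidth.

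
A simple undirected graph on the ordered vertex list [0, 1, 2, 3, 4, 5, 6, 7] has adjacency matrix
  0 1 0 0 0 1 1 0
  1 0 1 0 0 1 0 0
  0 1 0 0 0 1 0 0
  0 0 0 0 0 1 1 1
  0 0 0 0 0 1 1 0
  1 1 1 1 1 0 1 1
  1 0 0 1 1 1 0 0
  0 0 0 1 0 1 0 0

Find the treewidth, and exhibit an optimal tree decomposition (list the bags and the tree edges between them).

Each bag holds 3 vertices, so the decomposition has width 2, which upper-bounds the treewidth. Conversely, {0, 1, 5} is a clique of size 3, and the vertices of any clique must share a bag in every tree decomposition; so some bag has ≥ 3 vertices and tw(G) ≥ 2. Hence tw(G) = 2 exactly.

Treewidth 2.
Bags: B1 = {0, 5, 6}  B2 = {3, 5, 6}  B3 = {0, 1, 5}  B4 = {4, 5, 6}  B5 = {1, 2, 5}  B6 = {3, 5, 7}
Tree: B1–B2, B1–B3, B2–B4, B3–B5, B2–B6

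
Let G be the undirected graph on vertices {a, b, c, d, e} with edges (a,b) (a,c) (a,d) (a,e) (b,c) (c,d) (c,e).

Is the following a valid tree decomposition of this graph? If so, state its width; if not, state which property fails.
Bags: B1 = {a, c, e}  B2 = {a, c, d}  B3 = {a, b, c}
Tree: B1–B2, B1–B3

Every vertex of G appears in some bag (union = {a, b, c, d, e}); every edge is covered by a bag; and for each vertex v the set of bags containing v is connected in the bag tree. The decomposition is therefore valid. The largest bag has 3 vertices, so the width is 2.

Yes; width 2.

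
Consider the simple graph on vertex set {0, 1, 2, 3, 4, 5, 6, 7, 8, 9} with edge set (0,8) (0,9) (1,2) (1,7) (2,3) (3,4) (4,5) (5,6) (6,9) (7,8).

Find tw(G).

2

A width-2 tree decomposition is:
Bags: B1 = {1, 2, 7}  B2 = {2, 3, 7}  B3 = {3, 4, 7}  B4 = {4, 5, 7}  B5 = {5, 6, 7}  B6 = {6, 7, 9}  B7 = {0, 7, 9}  B8 = {0, 7, 8}
Tree: B1–B2, B2–B3, B3–B4, B4–B5, B5–B6, B6–B7, B7–B8
Each bag holds 3 vertices, so the decomposition has width 2, which upper-bounds the treewidth. Since 7–1–2–3–4–5–6–9–0–8–7 is a cycle in G, G is not acyclic. Forests are exactly the graphs of treewidth ≤ 1, so tw(G) ≥ 2. Combining the bounds, tw(G) = 2.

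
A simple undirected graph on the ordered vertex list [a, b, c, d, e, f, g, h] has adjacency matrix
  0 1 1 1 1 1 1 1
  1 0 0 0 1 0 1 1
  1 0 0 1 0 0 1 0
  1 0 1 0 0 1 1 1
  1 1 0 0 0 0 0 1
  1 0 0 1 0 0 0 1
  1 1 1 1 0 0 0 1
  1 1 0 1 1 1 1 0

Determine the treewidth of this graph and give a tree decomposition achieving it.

The largest bag has 4 vertices, giving width 3; this decomposition certifies tw(G) ≤ 3. On the other hand G contains the 4-clique {a, d, g, h}. A clique must lie in a single bag of any decomposition, so no decomposition can have width below 3. Combining the bounds, tw(G) = 3.

Treewidth 3.
Bags: B1 = {a, d, g, h}  B2 = {a, c, d, g}  B3 = {a, d, f, h}  B4 = {a, b, g, h}  B5 = {a, b, e, h}
Tree: B1–B2, B1–B3, B1–B4, B4–B5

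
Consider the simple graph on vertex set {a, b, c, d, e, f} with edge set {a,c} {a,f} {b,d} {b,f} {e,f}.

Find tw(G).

1

A width-1 tree decomposition is:
Bags: B1 = {a, f}  B2 = {b, f}  B3 = {a, c}  B4 = {e, f}  B5 = {b, d}
Tree: B1–B2, B1–B3, B2–B4, B2–B5
Every bag has size at most 2, so the width is 2 − 1 = 1 and tw(G) ≤ 1. G has an edge, so its treewidth is at least 1. Hence tw(G) = 1 exactly.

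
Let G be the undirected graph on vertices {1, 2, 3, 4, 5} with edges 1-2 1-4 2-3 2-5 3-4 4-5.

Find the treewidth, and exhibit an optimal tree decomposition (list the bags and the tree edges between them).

Treewidth 2.
Bags: B1 = {2, 4, 5}  B2 = {2, 3, 4}  B3 = {1, 2, 4}
Tree: B1–B2, B2–B3

Every bag has size at most 3, so the width is 3 − 1 = 2 and tw(G) ≤ 2. For the lower bound, G contains the cycle 5–4–3–2–5, so G is not a forest; only forests have treewidth ≤ 1, hence tw(G) ≥ 2. Therefore the treewidth is 2.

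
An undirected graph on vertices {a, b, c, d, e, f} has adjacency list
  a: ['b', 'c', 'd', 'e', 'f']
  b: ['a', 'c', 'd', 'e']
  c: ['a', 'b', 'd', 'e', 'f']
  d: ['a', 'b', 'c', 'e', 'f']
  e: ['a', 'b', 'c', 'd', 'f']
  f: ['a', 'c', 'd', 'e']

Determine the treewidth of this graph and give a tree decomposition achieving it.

Each bag holds 5 vertices, so the decomposition has width 4, which upper-bounds the treewidth. Conversely, {a, c, d, e, f} is a clique of size 5, and the vertices of any clique must share a bag in every tree decomposition; so some bag has ≥ 5 vertices and tw(G) ≥ 4. The upper and lower bounds meet at 4, so that is the treewidth.

Treewidth 4.
Bags: B1 = {a, b, c, d, e}  B2 = {a, c, d, e, f}
Tree: B1–B2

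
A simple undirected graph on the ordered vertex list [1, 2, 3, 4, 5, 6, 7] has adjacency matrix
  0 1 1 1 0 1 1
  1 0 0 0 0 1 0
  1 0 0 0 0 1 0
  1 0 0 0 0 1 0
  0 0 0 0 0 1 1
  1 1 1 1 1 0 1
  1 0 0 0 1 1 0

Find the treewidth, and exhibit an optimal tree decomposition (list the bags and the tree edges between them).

Treewidth 2.
One such decomposition:
Bags: B1 = {1, 4, 6}  B2 = {1, 3, 6}  B3 = {1, 2, 6}  B4 = {1, 6, 7}  B5 = {5, 6, 7}
Tree: B1–B2, B2–B3, B2–B4, B4–B5

The largest bag has 3 vertices, giving width 2; this decomposition certifies tw(G) ≤ 2. For the lower bound, the 3 vertices {1, 2, 6} are pairwise adjacent, and any tree decomposition puts a clique entirely inside one bag — forcing width ≥ 2. Therefore the treewidth is 2.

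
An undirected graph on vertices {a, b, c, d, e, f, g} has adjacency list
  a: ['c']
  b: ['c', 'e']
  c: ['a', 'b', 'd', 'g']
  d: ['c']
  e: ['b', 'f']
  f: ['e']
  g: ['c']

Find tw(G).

1

A width-1 tree decomposition is:
Bags: B1 = {c, d}  B2 = {c, g}  B3 = {a, c}  B4 = {b, c}  B5 = {b, e}  B6 = {e, f}
Tree: B1–B2, B2–B3, B2–B4, B4–B5, B5–B6
Each bag holds 2 vertices, so the decomposition has width 1, which upper-bounds the treewidth. Any graph with an edge has treewidth ≥ 1, and G has the edge c–d. Hence tw(G) = 1 exactly.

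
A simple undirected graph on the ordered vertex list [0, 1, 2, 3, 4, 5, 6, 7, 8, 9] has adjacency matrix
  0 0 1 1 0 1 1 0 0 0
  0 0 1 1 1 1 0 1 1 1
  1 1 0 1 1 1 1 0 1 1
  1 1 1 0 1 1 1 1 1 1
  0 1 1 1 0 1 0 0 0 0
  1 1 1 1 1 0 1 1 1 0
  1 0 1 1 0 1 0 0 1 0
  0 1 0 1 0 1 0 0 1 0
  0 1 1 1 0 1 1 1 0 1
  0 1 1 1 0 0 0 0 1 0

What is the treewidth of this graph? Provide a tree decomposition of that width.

The largest bag has 5 vertices, giving width 4; this decomposition certifies tw(G) ≤ 4. For the lower bound, the 5 vertices {1, 2, 3, 8, 9} are pairwise adjacent, and any tree decomposition puts a clique entirely inside one bag — forcing width ≥ 4. Combining the bounds, tw(G) = 4.

Treewidth 4.
One optimal decomposition is:
Bags: B1 = {1, 3, 5, 7, 8}  B2 = {1, 2, 3, 5, 8}  B3 = {1, 2, 3, 8, 9}  B4 = {2, 3, 5, 6, 8}  B5 = {1, 2, 3, 4, 5}  B6 = {0, 2, 3, 5, 6}
Tree: B1–B2, B2–B3, B2–B4, B2–B5, B4–B6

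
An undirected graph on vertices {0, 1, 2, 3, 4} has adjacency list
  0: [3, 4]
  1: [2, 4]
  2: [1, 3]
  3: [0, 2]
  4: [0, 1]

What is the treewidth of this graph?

2

A width-2 tree decomposition is:
Bags: B1 = {0, 2, 3}  B2 = {0, 2, 4}  B3 = {1, 2, 4}
Tree: B1–B2, B2–B3
Each bag holds 3 vertices, so the decomposition has width 2, which upper-bounds the treewidth. For the lower bound, G contains the cycle 2–3–0–4–1–2, so G is not a forest; only forests have treewidth ≤ 1, hence tw(G) ≥ 2. Hence tw(G) = 2 exactly.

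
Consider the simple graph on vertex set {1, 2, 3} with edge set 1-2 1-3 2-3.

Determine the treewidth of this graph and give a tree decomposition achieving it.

A single bag containing all 3 vertices is trivially a valid decomposition of width 2. For the lower bound, the 3 vertices {1, 2, 3} are pairwise adjacent, and any tree decomposition puts a clique entirely inside one bag — forcing width ≥ 2. The upper and lower bounds meet at 2, so that is the treewidth.

Treewidth 2.
One optimal decomposition is:
Bags: B1 = {1, 2, 3}
Tree: (single bag)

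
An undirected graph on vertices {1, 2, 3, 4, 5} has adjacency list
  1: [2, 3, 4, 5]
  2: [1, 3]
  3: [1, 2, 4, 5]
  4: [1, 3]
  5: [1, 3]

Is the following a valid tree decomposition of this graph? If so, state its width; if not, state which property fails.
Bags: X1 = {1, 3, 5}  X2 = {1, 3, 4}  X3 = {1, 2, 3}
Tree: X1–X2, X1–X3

Every vertex of G appears in some bag (union = {1, 2, 3, 4, 5}); every edge is covered by a bag; and for each vertex v the set of bags containing v is connected in the bag tree. The decomposition is therefore valid. The largest bag has 3 vertices, so the width is 2.

Yes; width 2.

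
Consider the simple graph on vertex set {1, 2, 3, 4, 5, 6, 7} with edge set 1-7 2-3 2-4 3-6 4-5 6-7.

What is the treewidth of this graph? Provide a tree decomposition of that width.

Treewidth 1.
Bags: B1 = {4, 5}  B2 = {2, 4}  B3 = {2, 3}  B4 = {3, 6}  B5 = {6, 7}  B6 = {1, 7}
Tree: B1–B2, B2–B3, B3–B4, B4–B5, B5–B6

Every bag has size at most 2, so the width is 2 − 1 = 1 and tw(G) ≤ 1. Any graph with an edge has treewidth ≥ 1, and G has the edge 5–4. The upper and lower bounds meet at 1, so that is the treewidth.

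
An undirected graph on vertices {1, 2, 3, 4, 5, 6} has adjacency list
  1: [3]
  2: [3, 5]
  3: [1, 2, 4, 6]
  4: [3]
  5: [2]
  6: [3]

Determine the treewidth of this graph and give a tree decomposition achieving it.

Treewidth 1.
Bags: B1 = {2, 5}  B2 = {2, 3}  B3 = {1, 3}  B4 = {3, 6}  B5 = {3, 4}
Tree: B1–B2, B2–B3, B3–B4, B4–B5

Every bag has size at most 2, so the width is 2 − 1 = 1 and tw(G) ≤ 1. G has an edge, so its treewidth is at least 1. Combining the bounds, tw(G) = 1.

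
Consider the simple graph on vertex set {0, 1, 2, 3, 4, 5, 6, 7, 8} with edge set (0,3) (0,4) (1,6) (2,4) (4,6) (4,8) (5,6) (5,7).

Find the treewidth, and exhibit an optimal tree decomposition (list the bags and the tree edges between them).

Treewidth 1.
One optimal decomposition is:
Bags: B1 = {4, 6}  B2 = {1, 6}  B3 = {0, 4}  B4 = {2, 4}  B5 = {0, 3}  B6 = {4, 8}  B7 = {5, 6}  B8 = {5, 7}
Tree: B1–B2, B1–B3, B3–B4, B3–B5, B3–B6, B1–B7, B7–B8

Each bag holds 2 vertices, so the decomposition has width 1, which upper-bounds the treewidth. G has an edge, so its treewidth is at least 1. The upper and lower bounds meet at 1, so that is the treewidth.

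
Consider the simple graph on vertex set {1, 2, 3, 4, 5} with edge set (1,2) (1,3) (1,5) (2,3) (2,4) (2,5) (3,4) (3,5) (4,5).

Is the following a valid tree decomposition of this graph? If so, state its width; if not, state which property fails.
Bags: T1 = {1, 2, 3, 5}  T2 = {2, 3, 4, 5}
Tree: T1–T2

Every vertex of G appears in some bag (union = {1, 2, 3, 4, 5}); every edge is covered by a bag; and for each vertex v the set of bags containing v is connected in the bag tree. The decomposition is therefore valid. The largest bag has 4 vertices, so the width is 3.

Yes; width 3.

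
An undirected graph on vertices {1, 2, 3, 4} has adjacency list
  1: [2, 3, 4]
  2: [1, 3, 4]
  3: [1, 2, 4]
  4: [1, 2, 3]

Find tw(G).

A width-3 tree decomposition is:
Bags: B1 = {1, 2, 3, 4}
Tree: (single bag)
With just one bag of size 4, the width is 4 − 1 = 3, so tw(G) ≤ 3. For the lower bound, the 4 vertices {1, 2, 3, 4} are pairwise adjacent, and any tree decomposition puts a clique entirely inside one bag — forcing width ≥ 3. Therefore the treewidth is 3.

3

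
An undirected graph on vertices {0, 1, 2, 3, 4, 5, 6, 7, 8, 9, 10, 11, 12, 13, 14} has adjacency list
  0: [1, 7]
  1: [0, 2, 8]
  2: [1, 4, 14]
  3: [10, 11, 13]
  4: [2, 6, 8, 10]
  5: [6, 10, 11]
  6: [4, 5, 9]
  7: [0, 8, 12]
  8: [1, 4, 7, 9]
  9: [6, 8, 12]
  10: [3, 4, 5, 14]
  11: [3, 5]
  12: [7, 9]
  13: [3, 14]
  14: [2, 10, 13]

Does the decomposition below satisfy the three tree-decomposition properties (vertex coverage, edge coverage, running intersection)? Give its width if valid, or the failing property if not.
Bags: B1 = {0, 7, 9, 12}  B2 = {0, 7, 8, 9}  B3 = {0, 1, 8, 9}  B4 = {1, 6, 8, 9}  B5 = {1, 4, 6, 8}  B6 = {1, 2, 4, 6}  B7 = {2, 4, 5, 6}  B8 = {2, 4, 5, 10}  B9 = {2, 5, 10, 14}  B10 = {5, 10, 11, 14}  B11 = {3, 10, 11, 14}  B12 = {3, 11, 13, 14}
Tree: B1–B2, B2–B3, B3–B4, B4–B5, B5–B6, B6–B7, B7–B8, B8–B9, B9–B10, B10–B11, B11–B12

Yes; width 3.

Checking the three conditions: (i) the bags cover all of {0, 1, 2, 3, 4, 5, 6, 7, 8, 9, 10, 11, 12, 13, 14}; (ii) for each edge, some bag contains both endpoints; (iii) the bags containing any fixed vertex form a subtree. All hold, so the decomposition is valid with width 4 − 1 = 3.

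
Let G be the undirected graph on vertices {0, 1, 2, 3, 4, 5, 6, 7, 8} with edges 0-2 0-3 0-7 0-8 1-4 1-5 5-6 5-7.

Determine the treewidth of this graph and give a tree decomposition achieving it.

Treewidth 1.
One optimal decomposition is:
Bags: B1 = {0, 7}  B2 = {0, 3}  B3 = {0, 2}  B4 = {5, 7}  B5 = {1, 5}  B6 = {5, 6}  B7 = {1, 4}  B8 = {0, 8}
Tree: B1–B2, B1–B3, B1–B4, B4–B5, B4–B6, B5–B7, B2–B8

Each bag holds 2 vertices, so the decomposition has width 1, which upper-bounds the treewidth. Any graph with an edge has treewidth ≥ 1, and G has the edge 0–7. Hence tw(G) = 1 exactly.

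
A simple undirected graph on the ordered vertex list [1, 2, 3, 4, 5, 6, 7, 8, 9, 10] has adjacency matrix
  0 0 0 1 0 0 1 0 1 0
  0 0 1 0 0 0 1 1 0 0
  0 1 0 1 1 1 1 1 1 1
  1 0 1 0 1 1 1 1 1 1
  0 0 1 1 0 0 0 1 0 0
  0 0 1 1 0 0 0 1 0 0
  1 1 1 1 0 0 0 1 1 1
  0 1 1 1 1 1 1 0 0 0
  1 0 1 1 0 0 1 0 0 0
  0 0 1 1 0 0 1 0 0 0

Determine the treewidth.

A width-3 tree decomposition is:
Bags: B1 = {3, 4, 7, 9}  B2 = {3, 4, 7, 10}  B3 = {1, 4, 7, 9}  B4 = {3, 4, 7, 8}  B5 = {3, 4, 6, 8}  B6 = {2, 3, 7, 8}  B7 = {3, 4, 5, 8}
Tree: B1–B2, B1–B3, B2–B4, B4–B5, B4–B6, B5–B7
Each bag holds 4 vertices, so the decomposition has width 3, which upper-bounds the treewidth. On the other hand G contains the 4-clique {1, 4, 7, 9}. A clique must lie in a single bag of any decomposition, so no decomposition can have width below 3. The upper and lower bounds meet at 3, so that is the treewidth.

3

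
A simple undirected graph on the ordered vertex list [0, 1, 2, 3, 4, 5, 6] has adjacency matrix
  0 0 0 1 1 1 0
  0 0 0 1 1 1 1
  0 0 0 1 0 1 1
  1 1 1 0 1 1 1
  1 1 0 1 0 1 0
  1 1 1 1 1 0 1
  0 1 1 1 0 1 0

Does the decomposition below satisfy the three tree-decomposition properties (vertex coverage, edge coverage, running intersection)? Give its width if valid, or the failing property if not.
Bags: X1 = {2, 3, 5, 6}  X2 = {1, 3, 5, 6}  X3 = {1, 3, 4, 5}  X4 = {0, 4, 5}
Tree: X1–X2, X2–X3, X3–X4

A tree decomposition must satisfy three properties: every vertex lies in some bag; for every edge, both endpoints lie together in some bag; and for every vertex, the bags containing it form a connected subtree. Here edge (3,0) lies in no bag, so the decomposition is invalid.

No — edge (3,0) lies in no bag.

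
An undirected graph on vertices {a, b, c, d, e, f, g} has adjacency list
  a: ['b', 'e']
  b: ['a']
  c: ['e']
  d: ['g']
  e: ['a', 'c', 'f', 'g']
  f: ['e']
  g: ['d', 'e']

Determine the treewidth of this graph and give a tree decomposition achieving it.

Treewidth 1.
Bags: B1 = {e, g}  B2 = {a, e}  B3 = {d, g}  B4 = {a, b}  B5 = {e, f}  B6 = {c, e}
Tree: B1–B2, B1–B3, B2–B4, B1–B5, B1–B6

Each bag holds 2 vertices, so the decomposition has width 1, which upper-bounds the treewidth. Since G has at least one edge (e.g. g–e), it is not an edgeless graph, so tw(G) ≥ 1. Combining the bounds, tw(G) = 1.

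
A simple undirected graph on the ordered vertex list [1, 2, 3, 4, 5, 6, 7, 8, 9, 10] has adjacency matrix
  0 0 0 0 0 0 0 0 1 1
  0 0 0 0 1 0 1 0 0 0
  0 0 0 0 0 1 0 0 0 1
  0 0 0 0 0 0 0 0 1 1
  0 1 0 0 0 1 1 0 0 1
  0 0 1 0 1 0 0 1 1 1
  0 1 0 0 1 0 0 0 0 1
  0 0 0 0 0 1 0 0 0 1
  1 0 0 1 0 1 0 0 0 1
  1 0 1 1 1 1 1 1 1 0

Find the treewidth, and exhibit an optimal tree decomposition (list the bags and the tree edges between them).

Each bag holds 3 vertices, so the decomposition has width 2, which upper-bounds the treewidth. For the lower bound, the 3 vertices {2, 5, 7} are pairwise adjacent, and any tree decomposition puts a clique entirely inside one bag — forcing width ≥ 2. Combining the bounds, tw(G) = 2.

Treewidth 2.
One such decomposition:
Bags: B1 = {6, 9, 10}  B2 = {3, 6, 10}  B3 = {5, 6, 10}  B4 = {5, 7, 10}  B5 = {6, 8, 10}  B6 = {1, 9, 10}  B7 = {4, 9, 10}  B8 = {2, 5, 7}
Tree: B1–B2, B1–B3, B3–B4, B3–B5, B1–B6, B1–B7, B4–B8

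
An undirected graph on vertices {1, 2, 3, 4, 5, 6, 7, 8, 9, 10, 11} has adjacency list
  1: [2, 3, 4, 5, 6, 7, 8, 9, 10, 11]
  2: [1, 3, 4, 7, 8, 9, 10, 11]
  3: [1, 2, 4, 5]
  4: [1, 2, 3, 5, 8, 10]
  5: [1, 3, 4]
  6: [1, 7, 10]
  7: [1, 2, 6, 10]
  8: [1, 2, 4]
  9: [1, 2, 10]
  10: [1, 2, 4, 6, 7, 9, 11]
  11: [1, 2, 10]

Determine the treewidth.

3

A width-3 tree decomposition is:
Bags: B1 = {1, 2, 9, 10}  B2 = {1, 2, 4, 10}  B3 = {1, 2, 7, 10}  B4 = {1, 2, 10, 11}  B5 = {1, 6, 7, 10}  B6 = {1, 2, 4, 8}  B7 = {1, 2, 3, 4}  B8 = {1, 3, 4, 5}
Tree: B1–B2, B2–B3, B1–B4, B3–B5, B2–B6, B2–B7, B7–B8
Each bag holds 4 vertices, so the decomposition has width 3, which upper-bounds the treewidth. On the other hand G contains the 4-clique {1, 2, 4, 8}. A clique must lie in a single bag of any decomposition, so no decomposition can have width below 3. Hence tw(G) = 3 exactly.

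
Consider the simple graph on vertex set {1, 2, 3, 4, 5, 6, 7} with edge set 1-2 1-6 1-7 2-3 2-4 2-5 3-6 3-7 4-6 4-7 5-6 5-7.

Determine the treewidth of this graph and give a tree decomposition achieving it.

Each bag holds 4 vertices, so the decomposition has width 3, which upper-bounds the treewidth. For the lower bound: the 4 vertex sets {4,6}, {2,5}, {7}, {1} are disjoint, each induces a connected subgraph, and every pair is joined by at least one edge of G. Contracting each set to a single vertex therefore yields K_{4} as a minor, and since treewidth is minor-monotone, tw(G) ≥ tw(K_{4}) = 3. Combining the bounds, tw(G) = 3.

Treewidth 3.
One such decomposition:
Bags: B1 = {2, 4, 6, 7}  B2 = {2, 5, 6, 7}  B3 = {1, 2, 6, 7}  B4 = {2, 3, 6, 7}
Tree: B1–B2, B2–B3, B3–B4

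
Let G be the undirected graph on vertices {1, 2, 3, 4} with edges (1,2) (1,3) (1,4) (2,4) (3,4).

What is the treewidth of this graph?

A width-2 tree decomposition is:
Bags: B1 = {1, 2, 4}  B2 = {1, 3, 4}
Tree: B1–B2
The largest bag has 3 vertices, giving width 2; this decomposition certifies tw(G) ≤ 2. On the other hand G contains the 3-clique {1, 2, 4}. A clique must lie in a single bag of any decomposition, so no decomposition can have width below 2. The upper and lower bounds meet at 2, so that is the treewidth.

2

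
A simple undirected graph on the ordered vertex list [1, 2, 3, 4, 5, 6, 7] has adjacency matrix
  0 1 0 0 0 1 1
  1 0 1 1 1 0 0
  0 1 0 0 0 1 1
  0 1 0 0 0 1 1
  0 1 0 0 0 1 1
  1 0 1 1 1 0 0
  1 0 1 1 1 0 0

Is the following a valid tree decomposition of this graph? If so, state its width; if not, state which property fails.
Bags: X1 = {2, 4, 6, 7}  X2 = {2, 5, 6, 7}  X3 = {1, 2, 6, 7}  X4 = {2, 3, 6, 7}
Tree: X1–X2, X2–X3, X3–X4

Yes; width 3.

Checking the three conditions: (i) the bags cover all of {1, 2, 3, 4, 5, 6, 7}; (ii) for each edge, some bag contains both endpoints; (iii) the bags containing any fixed vertex form a subtree. All hold, so the decomposition is valid with width 4 − 1 = 3.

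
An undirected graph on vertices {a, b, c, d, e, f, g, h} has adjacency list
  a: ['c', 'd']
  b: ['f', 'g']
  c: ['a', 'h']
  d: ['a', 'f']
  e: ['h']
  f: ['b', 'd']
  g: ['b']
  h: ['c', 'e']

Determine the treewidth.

A width-1 tree decomposition is:
Bags: B1 = {e, h}  B2 = {c, h}  B3 = {a, c}  B4 = {a, d}  B5 = {d, f}  B6 = {b, f}  B7 = {b, g}
Tree: B1–B2, B2–B3, B3–B4, B4–B5, B5–B6, B6–B7
The largest bag has 2 vertices, giving width 1; this decomposition certifies tw(G) ≤ 1. G has an edge, so its treewidth is at least 1. Combining the bounds, tw(G) = 1.

1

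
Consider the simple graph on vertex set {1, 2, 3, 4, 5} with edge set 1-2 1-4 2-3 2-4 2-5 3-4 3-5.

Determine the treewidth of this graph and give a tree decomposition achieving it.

Treewidth 2.
One optimal decomposition is:
Bags: B1 = {1, 2, 4}  B2 = {2, 3, 4}  B3 = {2, 3, 5}
Tree: B1–B2, B2–B3

The largest bag has 3 vertices, giving width 2; this decomposition certifies tw(G) ≤ 2. For the lower bound, the 3 vertices {1, 2, 4} are pairwise adjacent, and any tree decomposition puts a clique entirely inside one bag — forcing width ≥ 2. The upper and lower bounds meet at 2, so that is the treewidth.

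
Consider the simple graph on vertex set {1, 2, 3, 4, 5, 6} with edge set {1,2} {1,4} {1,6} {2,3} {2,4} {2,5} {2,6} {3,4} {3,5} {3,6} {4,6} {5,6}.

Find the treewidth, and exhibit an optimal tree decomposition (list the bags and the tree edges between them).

The largest bag has 4 vertices, giving width 3; this decomposition certifies tw(G) ≤ 3. For the lower bound, the 4 vertices {1, 2, 4, 6} are pairwise adjacent, and any tree decomposition puts a clique entirely inside one bag — forcing width ≥ 3. Hence tw(G) = 3 exactly.

Treewidth 3.
Bags: B1 = {2, 3, 5, 6}  B2 = {2, 3, 4, 6}  B3 = {1, 2, 4, 6}
Tree: B1–B2, B2–B3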